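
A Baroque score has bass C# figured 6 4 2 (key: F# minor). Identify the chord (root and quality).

D major seventh

The figures 6 4 2 indicate a seventh chord in third inversion.
In third inversion the root lies a second above the bass: a second above C# in F# minor is D.
The chord tones are C#, D, F#, A, giving D major seventh.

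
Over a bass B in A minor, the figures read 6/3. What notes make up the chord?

A third above B in this key is D.
A sixth above B in this key is G.
Together with the bass B, this spells G major in first inversion.

B, D, G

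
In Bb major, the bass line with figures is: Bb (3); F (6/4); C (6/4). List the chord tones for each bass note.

Bb, D, F | F, Bb, D | C, F, A

Bb (5/3): Bb, D, F.
F (6/4): F, Bb, D.
C (6/4): C, F, A.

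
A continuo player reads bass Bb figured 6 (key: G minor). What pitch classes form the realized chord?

The written figures 6 are shorthand for 6/3: the 3 is implied.
A third above Bb in this key is D.
A sixth above Bb in this key is G.
Together with the bass Bb, this spells G minor in first inversion.

Bb, D, G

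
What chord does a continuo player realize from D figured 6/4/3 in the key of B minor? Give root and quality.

G major seventh

The figures 6/4/3 indicate a seventh chord in second inversion.
In second inversion the root lies a fourth above the bass: a fourth above D in B minor is G.
The chord tones are D, F#, G, B, giving G major seventh.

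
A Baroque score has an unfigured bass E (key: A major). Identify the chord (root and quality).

E major

An unfigured bass indicates a triad in root position.
In root position the bass is the root, so the root is E.
The chord tones are E, G#, B, giving E major.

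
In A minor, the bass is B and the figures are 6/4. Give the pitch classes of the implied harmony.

A fourth above B in this key is E.
A sixth above B in this key is G.
Together with the bass B, this spells E minor in second inversion.

B, E, G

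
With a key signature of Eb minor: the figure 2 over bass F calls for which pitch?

Gb

Counting 1 letter step above F lands on G; in Eb minor, that letter is Gb.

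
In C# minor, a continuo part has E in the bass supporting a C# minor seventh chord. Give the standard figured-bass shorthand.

E is the third of C# minor seventh, so the chord is in first inversion.
A seventh chord in first inversion is figured 6/5/3, conventionally abbreviated 6/5.

6/5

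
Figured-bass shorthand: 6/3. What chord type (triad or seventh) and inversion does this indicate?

Intervals of 6/3 above the bass form a triad; the bass is the third, so this is first inversion.

triad, first inversion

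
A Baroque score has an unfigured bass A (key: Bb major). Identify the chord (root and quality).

A diminished

An unfigured bass indicates a triad in root position.
In root position the bass is the root, so the root is A.
The chord tones are A, C, Eb, giving A diminished.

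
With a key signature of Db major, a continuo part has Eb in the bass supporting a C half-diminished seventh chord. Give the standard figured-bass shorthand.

Eb is the third of C half-diminished seventh, so the chord is in first inversion.
A seventh chord in first inversion is figured 6/5/3, conventionally abbreviated 6/5.

6/5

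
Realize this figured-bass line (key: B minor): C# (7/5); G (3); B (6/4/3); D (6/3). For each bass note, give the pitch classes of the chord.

C#, E, G, B | G, B, D | B, D, E, G | D, F#, B

C# (7/5/3): C#, E, G, B.
G (5/3): G, B, D.
B (6/4/3): B, D, E, G.
D (6/3): D, F#, B.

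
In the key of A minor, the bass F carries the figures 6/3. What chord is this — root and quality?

D minor

The figures 6/3 indicate a triad in first inversion.
In first inversion the root lies a sixth above the bass: a sixth above F in A minor is D.
The chord tones are F, A, D, giving D minor.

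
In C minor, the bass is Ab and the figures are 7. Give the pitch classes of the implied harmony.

The written figures 7 are shorthand for 7/5/3: the 5/3 are implied.
A third above Ab in this key is C.
A fifth above Ab in this key is Eb.
A seventh above Ab in this key is G.
Together with the bass Ab, this spells Ab major seventh in root position.

Ab, C, Eb, G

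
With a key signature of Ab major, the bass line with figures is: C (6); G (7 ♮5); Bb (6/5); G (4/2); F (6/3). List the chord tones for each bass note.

C (6/3): C, Eb, Ab.
G (7/♮5/3): G, Bb, D, F.
Bb (6/5/3): Bb, Db, F, G.
G (6/4/2): G, Ab, C, Eb.
F (6/3): F, Ab, Db.

C, Eb, Ab | G, Bb, D, F | Bb, Db, F, G | G, Ab, C, Eb | F, Ab, Db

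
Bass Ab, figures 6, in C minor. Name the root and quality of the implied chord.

The figures 6 indicate a triad in first inversion.
In first inversion the root lies a sixth above the bass: a sixth above Ab in C minor is F.
The chord tones are Ab, C, F, giving F minor.

F minor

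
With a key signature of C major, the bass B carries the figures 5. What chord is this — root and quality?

The figures 5 indicate a triad in root position.
In root position the bass is the root, so the root is B.
The chord tones are B, D, F, giving B diminished.

B diminished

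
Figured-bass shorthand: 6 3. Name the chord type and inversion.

Intervals of 6/3 above the bass form a triad; the bass is the third, so this is first inversion.

triad, first inversion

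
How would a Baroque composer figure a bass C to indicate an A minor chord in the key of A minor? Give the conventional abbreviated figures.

6

C is the third of A minor, so the chord is in first inversion.
A triad in first inversion is figured 6/3, conventionally abbreviated 6.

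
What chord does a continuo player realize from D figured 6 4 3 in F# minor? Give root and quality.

The figures 6 4 3 indicate a seventh chord in second inversion.
In second inversion the root lies a fourth above the bass: a fourth above D in F# minor is G#.
The chord tones are D, F#, G#, B, giving G# half-diminished seventh.

G# half-diminished seventh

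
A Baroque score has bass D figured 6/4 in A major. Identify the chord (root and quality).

The figures 6/4 indicate a triad in second inversion.
In second inversion the root lies a fourth above the bass: a fourth above D in A major is G#.
The chord tones are D, G#, B, giving G# diminished.

G# diminished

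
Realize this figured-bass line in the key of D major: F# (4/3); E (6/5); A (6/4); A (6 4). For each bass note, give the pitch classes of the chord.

F#, A, B, D | E, G, B, C# | A, D, F# | A, D, F#

F# (6/4/3): F#, A, B, D.
E (6/5/3): E, G, B, C#.
A (6/4): A, D, F#.
A (6/4): A, D, F#.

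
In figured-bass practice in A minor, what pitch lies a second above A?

Counting 1 letter step above A lands on B; in A minor, that letter is B.

B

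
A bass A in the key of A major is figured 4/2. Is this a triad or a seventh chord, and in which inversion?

seventh chord, third inversion

4/2 is shorthand for 6/4/2.
Intervals of 6/4/2 above the bass form a seventh chord; the bass is the seventh, so this is third inversion.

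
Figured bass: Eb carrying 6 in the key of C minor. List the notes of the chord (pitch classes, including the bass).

Eb, G, C

The written figures 6 are shorthand for 6/3: the 3 is implied.
A third above Eb in this key is G.
A sixth above Eb in this key is C.
Together with the bass Eb, this spells C minor in first inversion.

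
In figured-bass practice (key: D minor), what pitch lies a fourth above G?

Counting 3 letter steps above G lands on C; in D minor, that letter is C.

C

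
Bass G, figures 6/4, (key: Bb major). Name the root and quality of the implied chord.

The figures 6/4 indicate a triad in second inversion.
In second inversion the root lies a fourth above the bass: a fourth above G in Bb major is C.
The chord tones are G, C, Eb, giving C minor.

C minor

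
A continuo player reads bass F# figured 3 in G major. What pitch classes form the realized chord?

F#, A, C

The written figures 3 are shorthand for 5/3: the 5 is implied.
A third above F# in this key is A.
A fifth above F# in this key is C.
Together with the bass F#, this spells F# diminished in root position.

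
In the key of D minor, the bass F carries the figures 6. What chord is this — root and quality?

The figures 6 indicate a triad in first inversion.
In first inversion the root lies a sixth above the bass: a sixth above F in D minor is D.
The chord tones are F, A, D, giving D minor.

D minor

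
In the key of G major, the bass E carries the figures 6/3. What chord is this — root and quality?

C major

The figures 6/3 indicate a triad in first inversion.
In first inversion the root lies a sixth above the bass: a sixth above E in G major is C.
The chord tones are E, G, C, giving C major.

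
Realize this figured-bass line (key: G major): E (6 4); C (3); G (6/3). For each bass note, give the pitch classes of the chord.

E, A, C | C, E, G | G, B, E

E (6/4): E, A, C.
C (5/3): C, E, G.
G (6/3): G, B, E.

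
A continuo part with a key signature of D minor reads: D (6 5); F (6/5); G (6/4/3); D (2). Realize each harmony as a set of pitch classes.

D, F, A, Bb | F, A, C, D | G, Bb, C, E | D, E, G, Bb

D (6/5/3): D, F, A, Bb.
F (6/5/3): F, A, C, D.
G (6/4/3): G, Bb, C, E.
D (6/4/2): D, E, G, Bb.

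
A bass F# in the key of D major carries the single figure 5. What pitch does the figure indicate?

Counting 4 letter steps above F# lands on C; in D major, that letter is C#.

C#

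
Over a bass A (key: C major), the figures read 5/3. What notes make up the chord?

A, C, E

A third above A in this key is C.
A fifth above A in this key is E.
Together with the bass A, this spells A minor in root position.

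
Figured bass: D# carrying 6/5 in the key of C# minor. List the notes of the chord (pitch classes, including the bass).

D#, F#, A, B

The written figures 6/5 are shorthand for 6/5/3: the 3 is implied.
A third above D# in this key is F#.
A fifth above D# in this key is A.
A sixth above D# in this key is B.
Together with the bass D#, this spells B dominant seventh in first inversion.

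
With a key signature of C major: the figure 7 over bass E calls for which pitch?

D

Counting 6 letter steps above E lands on D; in C major, that letter is D.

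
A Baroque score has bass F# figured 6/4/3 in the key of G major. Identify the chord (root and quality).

B minor seventh

The figures 6/4/3 indicate a seventh chord in second inversion.
In second inversion the root lies a fourth above the bass: a fourth above F# in G major is B.
The chord tones are F#, A, B, D, giving B minor seventh.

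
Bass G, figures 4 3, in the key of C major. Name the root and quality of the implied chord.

C major seventh

The figures 4 3 indicate a seventh chord in second inversion.
In second inversion the root lies a fourth above the bass: a fourth above G in C major is C.
The chord tones are G, B, C, E, giving C major seventh.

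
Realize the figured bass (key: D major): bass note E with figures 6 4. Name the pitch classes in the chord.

E, A, C#

A fourth above E in this key is A.
A sixth above E in this key is C#.
Together with the bass E, this spells A major in second inversion.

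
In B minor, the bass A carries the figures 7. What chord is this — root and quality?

The figures 7 indicate a seventh chord in root position.
In root position the bass is the root, so the root is A.
The chord tones are A, C#, E, G, giving A dominant seventh.

A dominant seventh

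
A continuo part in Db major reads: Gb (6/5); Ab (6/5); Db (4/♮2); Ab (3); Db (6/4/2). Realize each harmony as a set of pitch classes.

Gb (6/5/3): Gb, Bb, Db, Eb.
Ab (6/5/3): Ab, C, Eb, F.
Db (6/4/♮2): Db, E, Gb, Bb.
Ab (5/3): Ab, C, Eb.
Db (6/4/2): Db, Eb, Gb, Bb.

Gb, Bb, Db, Eb | Ab, C, Eb, F | Db, E, Gb, Bb | Ab, C, Eb | Db, Eb, Gb, Bb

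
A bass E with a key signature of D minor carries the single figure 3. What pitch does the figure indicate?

G

Counting 2 letter steps above E lands on G; in D minor, that letter is G.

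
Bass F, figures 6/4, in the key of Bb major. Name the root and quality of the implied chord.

Bb major

The figures 6/4 indicate a triad in second inversion.
In second inversion the root lies a fourth above the bass: a fourth above F in Bb major is Bb.
The chord tones are F, Bb, D, giving Bb major.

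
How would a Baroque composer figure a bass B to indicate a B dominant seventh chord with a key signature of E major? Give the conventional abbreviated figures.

B is the root of B dominant seventh, so the chord is in root position.
A seventh chord in root position is figured 7/5/3, conventionally abbreviated 7.

7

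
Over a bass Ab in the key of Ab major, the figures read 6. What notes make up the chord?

The written figures 6 are shorthand for 6/3: the 3 is implied.
A third above Ab in this key is C.
A sixth above Ab in this key is F.
Together with the bass Ab, this spells F minor in first inversion.

Ab, C, F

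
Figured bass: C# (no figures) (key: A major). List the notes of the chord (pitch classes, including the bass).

C#, E, G#

An unfigured bass implies 5/3.
A third above C# in this key is E.
A fifth above C# in this key is G#.
Together with the bass C#, this spells C# minor in root position.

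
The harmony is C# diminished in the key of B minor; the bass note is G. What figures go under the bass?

G is the fifth of C# diminished, so the chord is in second inversion.
A triad in second inversion is figured 6/4, conventionally abbreviated 6/4.

6/4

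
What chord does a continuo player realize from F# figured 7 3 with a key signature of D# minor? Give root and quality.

F# major seventh

The figures 7 3 indicate a seventh chord in root position.
In root position the bass is the root, so the root is F#.
The chord tones are F#, A#, C#, E#, giving F# major seventh.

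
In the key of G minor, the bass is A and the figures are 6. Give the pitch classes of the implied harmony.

The written figures 6 are shorthand for 6/3: the 3 is implied.
A third above A in this key is C.
A sixth above A in this key is F.
Together with the bass A, this spells F major in first inversion.

A, C, F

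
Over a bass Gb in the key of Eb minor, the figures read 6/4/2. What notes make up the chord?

A second above Gb in this key is Ab.
A fourth above Gb in this key is Cb.
A sixth above Gb in this key is Eb.
Together with the bass Gb, this spells Ab minor seventh in third inversion.

Gb, Ab, Cb, Eb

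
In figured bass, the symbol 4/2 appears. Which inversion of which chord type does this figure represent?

4/2 is shorthand for 6/4/2.
Intervals of 6/4/2 above the bass form a seventh chord; the bass is the seventh, so this is third inversion.

seventh chord, third inversion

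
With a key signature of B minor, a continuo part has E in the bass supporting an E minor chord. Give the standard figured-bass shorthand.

no figures

E is the root of E minor, so the chord is in root position.
A triad in root position is figured 5/3, conventionally abbreviated (no figures — root-position triad).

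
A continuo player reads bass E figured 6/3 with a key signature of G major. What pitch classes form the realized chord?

E, G, C

A third above E in this key is G.
A sixth above E in this key is C.
Together with the bass E, this spells C major in first inversion.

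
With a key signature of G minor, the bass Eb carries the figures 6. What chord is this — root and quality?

C minor

The figures 6 indicate a triad in first inversion.
In first inversion the root lies a sixth above the bass: a sixth above Eb in G minor is C.
The chord tones are Eb, G, C, giving C minor.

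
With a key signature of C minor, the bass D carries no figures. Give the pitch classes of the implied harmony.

An unfigured bass implies 5/3.
A third above D in this key is F.
A fifth above D in this key is Ab.
Together with the bass D, this spells D diminished in root position.

D, F, Ab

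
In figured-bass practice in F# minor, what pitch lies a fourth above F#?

B

Counting 3 letter steps above F# lands on B; in F# minor, that letter is B.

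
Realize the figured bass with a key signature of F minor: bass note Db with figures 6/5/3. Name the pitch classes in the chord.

A third above Db in this key is F.
A fifth above Db in this key is Ab.
A sixth above Db in this key is Bb.
Together with the bass Db, this spells Bb minor seventh in first inversion.

Db, F, Ab, Bb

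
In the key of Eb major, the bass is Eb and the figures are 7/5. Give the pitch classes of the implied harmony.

The written figures 7/5 are shorthand for 7/5/3: the 3 is implied.
A third above Eb in this key is G.
A fifth above Eb in this key is Bb.
A seventh above Eb in this key is D.
Together with the bass Eb, this spells Eb major seventh in root position.

Eb, G, Bb, D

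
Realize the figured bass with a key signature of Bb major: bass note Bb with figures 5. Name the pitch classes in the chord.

The written figures 5 are shorthand for 5/3: the 3 is implied.
A third above Bb in this key is D.
A fifth above Bb in this key is F.
Together with the bass Bb, this spells Bb major in root position.

Bb, D, F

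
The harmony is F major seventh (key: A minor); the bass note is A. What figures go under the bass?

6/5

A is the third of F major seventh, so the chord is in first inversion.
A seventh chord in first inversion is figured 6/5/3, conventionally abbreviated 6/5.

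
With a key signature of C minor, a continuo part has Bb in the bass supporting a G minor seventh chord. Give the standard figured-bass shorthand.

6/5

Bb is the third of G minor seventh, so the chord is in first inversion.
A seventh chord in first inversion is figured 6/5/3, conventionally abbreviated 6/5.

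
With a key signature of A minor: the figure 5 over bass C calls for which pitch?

Counting 4 letter steps above C lands on G; in A minor, that letter is G.

G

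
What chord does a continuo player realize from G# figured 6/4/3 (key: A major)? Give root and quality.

The figures 6/4/3 indicate a seventh chord in second inversion.
In second inversion the root lies a fourth above the bass: a fourth above G# in A major is C#.
The chord tones are G#, B, C#, E, giving C# minor seventh.

C# minor seventh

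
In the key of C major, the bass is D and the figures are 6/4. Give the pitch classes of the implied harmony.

A fourth above D in this key is G.
A sixth above D in this key is B.
Together with the bass D, this spells G major in second inversion.

D, G, B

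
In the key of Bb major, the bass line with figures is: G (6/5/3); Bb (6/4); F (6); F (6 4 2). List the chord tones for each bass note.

G, Bb, D, Eb | Bb, Eb, G | F, A, D | F, G, Bb, D

G (6/5/3): G, Bb, D, Eb.
Bb (6/4): Bb, Eb, G.
F (6/3): F, A, D.
F (6/4/2): F, G, Bb, D.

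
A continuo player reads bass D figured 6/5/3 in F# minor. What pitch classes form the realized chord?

A third above D in this key is F#.
A fifth above D in this key is A.
A sixth above D in this key is B.
Together with the bass D, this spells B minor seventh in first inversion.

D, F#, A, B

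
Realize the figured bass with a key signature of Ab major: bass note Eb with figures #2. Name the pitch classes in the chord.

Eb, F#, Ab, C

The written figures #2 are shorthand for 6/4/2: the 6/4 are implied.
A second above Eb in this key is F, raised to F# by the sharp.
A fourth above Eb in this key is Ab.
A sixth above Eb in this key is C.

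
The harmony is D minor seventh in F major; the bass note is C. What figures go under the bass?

4/2

C is the seventh of D minor seventh, so the chord is in third inversion.
A seventh chord in third inversion is figured 6/4/2, conventionally abbreviated 4/2.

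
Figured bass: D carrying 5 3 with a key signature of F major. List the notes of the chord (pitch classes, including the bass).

D, F, A

A third above D in this key is F.
A fifth above D in this key is A.
Together with the bass D, this spells D minor in root position.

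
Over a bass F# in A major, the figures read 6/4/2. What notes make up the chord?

F#, G#, B, D

A second above F# in this key is G#.
A fourth above F# in this key is B.
A sixth above F# in this key is D.
Together with the bass F#, this spells G# half-diminished seventh in third inversion.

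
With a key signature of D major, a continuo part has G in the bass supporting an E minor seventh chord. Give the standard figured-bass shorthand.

G is the third of E minor seventh, so the chord is in first inversion.
A seventh chord in first inversion is figured 6/5/3, conventionally abbreviated 6/5.

6/5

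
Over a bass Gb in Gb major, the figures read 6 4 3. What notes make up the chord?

Gb, Bb, Cb, Eb

A third above Gb in this key is Bb.
A fourth above Gb in this key is Cb.
A sixth above Gb in this key is Eb.
Together with the bass Gb, this spells Cb major seventh in second inversion.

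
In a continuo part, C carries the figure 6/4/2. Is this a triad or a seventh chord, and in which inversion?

Intervals of 6/4/2 above the bass form a seventh chord; the bass is the seventh, so this is third inversion.

seventh chord, third inversion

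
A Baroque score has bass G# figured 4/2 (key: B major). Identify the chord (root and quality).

A# half-diminished seventh

The figures 4/2 indicate a seventh chord in third inversion.
In third inversion the root lies a second above the bass: a second above G# in B major is A#.
The chord tones are G#, A#, C#, E, giving A# half-diminished seventh.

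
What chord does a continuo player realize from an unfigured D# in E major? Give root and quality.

An unfigured bass indicates a triad in root position.
In root position the bass is the root, so the root is D#.
The chord tones are D#, F#, A, giving D# diminished.

D# diminished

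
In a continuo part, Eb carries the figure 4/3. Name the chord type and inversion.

seventh chord, second inversion

4/3 is shorthand for 6/4/3.
Intervals of 6/4/3 above the bass form a seventh chord; the bass is the fifth, so this is second inversion.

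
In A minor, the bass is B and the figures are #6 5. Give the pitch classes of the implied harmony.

B, D, F, G#

The written figures #6 5 are shorthand for 6/5/3: the 3 is implied.
A third above B in this key is D.
A fifth above B in this key is F.
A sixth above B in this key is G, raised to G# by the sharp.
Together with the bass B, this spells G# diminished seventh in first inversion.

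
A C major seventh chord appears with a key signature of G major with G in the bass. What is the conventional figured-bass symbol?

4/3

G is the fifth of C major seventh, so the chord is in second inversion.
A seventh chord in second inversion is figured 6/4/3, conventionally abbreviated 4/3.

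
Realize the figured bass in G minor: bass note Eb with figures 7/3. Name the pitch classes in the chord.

The written figures 7/3 are shorthand for 7/5/3: the 5 is implied.
A third above Eb in this key is G.
A fifth above Eb in this key is Bb.
A seventh above Eb in this key is D.
Together with the bass Eb, this spells Eb major seventh in root position.

Eb, G, Bb, D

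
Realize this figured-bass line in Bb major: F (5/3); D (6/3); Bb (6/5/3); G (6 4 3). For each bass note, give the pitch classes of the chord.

F (5/3): F, A, C.
D (6/3): D, F, Bb.
Bb (6/5/3): Bb, D, F, G.
G (6/4/3): G, Bb, C, Eb.

F, A, C | D, F, Bb | Bb, D, F, G | G, Bb, C, Eb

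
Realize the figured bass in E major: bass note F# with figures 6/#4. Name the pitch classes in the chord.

A fourth above F# in this key is B, raised to B# by the sharp.
A sixth above F# in this key is D#.
Together with the bass F#, this spells B# diminished in second inversion.

F#, B#, D#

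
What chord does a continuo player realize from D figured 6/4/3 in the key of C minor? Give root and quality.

G minor seventh

The figures 6/4/3 indicate a seventh chord in second inversion.
In second inversion the root lies a fourth above the bass: a fourth above D in C minor is G.
The chord tones are D, F, G, Bb, giving G minor seventh.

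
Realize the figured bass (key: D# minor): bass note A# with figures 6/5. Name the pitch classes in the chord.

A#, C#, E#, F#

The written figures 6/5 are shorthand for 6/5/3: the 3 is implied.
A third above A# in this key is C#.
A fifth above A# in this key is E#.
A sixth above A# in this key is F#.
Together with the bass A#, this spells F# major seventh in first inversion.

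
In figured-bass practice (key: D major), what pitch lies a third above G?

B

Counting 2 letter steps above G lands on B; in D major, that letter is B.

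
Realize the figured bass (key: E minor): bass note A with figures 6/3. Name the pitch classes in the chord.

A third above A in this key is C.
A sixth above A in this key is F#.
Together with the bass A, this spells F# diminished in first inversion.

A, C, F#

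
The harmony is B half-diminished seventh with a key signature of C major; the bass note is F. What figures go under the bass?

F is the fifth of B half-diminished seventh, so the chord is in second inversion.
A seventh chord in second inversion is figured 6/4/3, conventionally abbreviated 4/3.

4/3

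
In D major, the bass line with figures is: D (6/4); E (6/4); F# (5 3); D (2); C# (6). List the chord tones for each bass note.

D, G, B | E, A, C# | F#, A, C# | D, E, G, B | C#, E, A

D (6/4): D, G, B.
E (6/4): E, A, C#.
F# (5/3): F#, A, C#.
D (6/4/2): D, E, G, B.
C# (6/3): C#, E, A.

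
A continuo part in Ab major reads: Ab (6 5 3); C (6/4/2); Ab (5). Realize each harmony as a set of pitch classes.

Ab, C, Eb, F | C, Db, F, Ab | Ab, C, Eb

Ab (6/5/3): Ab, C, Eb, F.
C (6/4/2): C, Db, F, Ab.
Ab (5/3): Ab, C, Eb.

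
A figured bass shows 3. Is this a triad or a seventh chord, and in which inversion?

triad, root position

3 is shorthand for 5/3.
Intervals of 5/3 above the bass form a triad; the bass is the root, so this is root position.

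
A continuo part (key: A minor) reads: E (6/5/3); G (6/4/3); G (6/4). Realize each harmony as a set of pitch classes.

E (6/5/3): E, G, B, C.
G (6/4/3): G, B, C, E.
G (6/4): G, C, E.

E, G, B, C | G, B, C, E | G, C, E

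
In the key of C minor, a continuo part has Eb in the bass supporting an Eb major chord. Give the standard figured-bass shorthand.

no figures

Eb is the root of Eb major, so the chord is in root position.
A triad in root position is figured 5/3, conventionally abbreviated (no figures — root-position triad).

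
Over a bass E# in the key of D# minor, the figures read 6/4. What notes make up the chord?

E#, A#, C#

A fourth above E# in this key is A#.
A sixth above E# in this key is C#.
Together with the bass E#, this spells A# minor in second inversion.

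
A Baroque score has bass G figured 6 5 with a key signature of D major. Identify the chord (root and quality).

E minor seventh

The figures 6 5 indicate a seventh chord in first inversion.
In first inversion the root lies a sixth above the bass: a sixth above G in D major is E.
The chord tones are G, B, D, E, giving E minor seventh.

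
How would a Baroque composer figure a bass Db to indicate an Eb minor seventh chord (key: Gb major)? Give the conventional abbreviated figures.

4/2

Db is the seventh of Eb minor seventh, so the chord is in third inversion.
A seventh chord in third inversion is figured 6/4/2, conventionally abbreviated 4/2.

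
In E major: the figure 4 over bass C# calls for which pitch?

Counting 3 letter steps above C# lands on F; in E major, that letter is F#.

F#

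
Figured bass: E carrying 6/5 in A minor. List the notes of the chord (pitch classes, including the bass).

E, G, B, C

The written figures 6/5 are shorthand for 6/5/3: the 3 is implied.
A third above E in this key is G.
A fifth above E in this key is B.
A sixth above E in this key is C.
Together with the bass E, this spells C major seventh in first inversion.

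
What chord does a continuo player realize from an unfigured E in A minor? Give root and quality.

An unfigured bass indicates a triad in root position.
In root position the bass is the root, so the root is E.
The chord tones are E, G, B, giving E minor.

E minor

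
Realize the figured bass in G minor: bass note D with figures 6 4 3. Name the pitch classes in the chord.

D, F, G, Bb

A third above D in this key is F.
A fourth above D in this key is G.
A sixth above D in this key is Bb.
Together with the bass D, this spells G minor seventh in second inversion.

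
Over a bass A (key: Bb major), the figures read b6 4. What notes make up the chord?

A, D, Fb

A fourth above A in this key is D.
A sixth above A in this key is F, lowered to Fb by the flat.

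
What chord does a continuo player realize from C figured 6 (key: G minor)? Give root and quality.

The figures 6 indicate a triad in first inversion.
In first inversion the root lies a sixth above the bass: a sixth above C in G minor is A.
The chord tones are C, Eb, A, giving A diminished.

A diminished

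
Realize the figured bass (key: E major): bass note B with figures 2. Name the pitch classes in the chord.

The written figures 2 are shorthand for 6/4/2: the 6/4 are implied.
A second above B in this key is C#.
A fourth above B in this key is E.
A sixth above B in this key is G#.
Together with the bass B, this spells C# minor seventh in third inversion.

B, C#, E, G#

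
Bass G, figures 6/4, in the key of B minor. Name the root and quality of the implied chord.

The figures 6/4 indicate a triad in second inversion.
In second inversion the root lies a fourth above the bass: a fourth above G in B minor is C#.
The chord tones are G, C#, E, giving C# diminished.

C# diminished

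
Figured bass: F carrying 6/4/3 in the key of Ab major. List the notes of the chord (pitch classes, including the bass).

A third above F in this key is Ab.
A fourth above F in this key is Bb.
A sixth above F in this key is Db.
Together with the bass F, this spells Bb minor seventh in second inversion.

F, Ab, Bb, Db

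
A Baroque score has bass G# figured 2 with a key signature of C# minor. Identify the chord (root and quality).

A major seventh

The figures 2 indicate a seventh chord in third inversion.
In third inversion the root lies a second above the bass: a second above G# in C# minor is A.
The chord tones are G#, A, C#, E, giving A major seventh.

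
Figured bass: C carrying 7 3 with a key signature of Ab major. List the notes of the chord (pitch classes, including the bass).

C, Eb, G, Bb

The written figures 7 3 are shorthand for 7/5/3: the 5 is implied.
A third above C in this key is Eb.
A fifth above C in this key is G.
A seventh above C in this key is Bb.
Together with the bass C, this spells C minor seventh in root position.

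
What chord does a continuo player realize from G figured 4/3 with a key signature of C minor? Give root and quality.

The figures 4/3 indicate a seventh chord in second inversion.
In second inversion the root lies a fourth above the bass: a fourth above G in C minor is C.
The chord tones are G, Bb, C, Eb, giving C minor seventh.

C minor seventh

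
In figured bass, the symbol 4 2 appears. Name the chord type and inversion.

4 2 is shorthand for 6/4/2.
Intervals of 6/4/2 above the bass form a seventh chord; the bass is the seventh, so this is third inversion.

seventh chord, third inversion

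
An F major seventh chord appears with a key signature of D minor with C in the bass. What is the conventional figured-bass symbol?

4/3

C is the fifth of F major seventh, so the chord is in second inversion.
A seventh chord in second inversion is figured 6/4/3, conventionally abbreviated 4/3.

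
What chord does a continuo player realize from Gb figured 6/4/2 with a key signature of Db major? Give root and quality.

Ab dominant seventh

The figures 6/4/2 indicate a seventh chord in third inversion.
In third inversion the root lies a second above the bass: a second above Gb in Db major is Ab.
The chord tones are Gb, Ab, C, Eb, giving Ab dominant seventh.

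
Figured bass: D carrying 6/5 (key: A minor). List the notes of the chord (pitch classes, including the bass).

The written figures 6/5 are shorthand for 6/5/3: the 3 is implied.
A third above D in this key is F.
A fifth above D in this key is A.
A sixth above D in this key is B.
Together with the bass D, this spells B half-diminished seventh in first inversion.

D, F, A, B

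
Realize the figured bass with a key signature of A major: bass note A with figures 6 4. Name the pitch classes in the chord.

A fourth above A in this key is D.
A sixth above A in this key is F#.
Together with the bass A, this spells D major in second inversion.

A, D, F#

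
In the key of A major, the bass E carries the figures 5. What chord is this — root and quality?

E major

The figures 5 indicate a triad in root position.
In root position the bass is the root, so the root is E.
The chord tones are E, G#, B, giving E major.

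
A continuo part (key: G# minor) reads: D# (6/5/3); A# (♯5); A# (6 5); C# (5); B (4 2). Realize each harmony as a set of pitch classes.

D#, F#, A#, B | A#, C#, E# | A#, C#, E, F# | C#, E, G# | B, C#, E, G#

D# (6/5/3): D#, F#, A#, B.
A# (#5/3): A#, C#, E#.
A# (6/5/3): A#, C#, E, F#.
C# (5/3): C#, E, G#.
B (6/4/2): B, C#, E, G#.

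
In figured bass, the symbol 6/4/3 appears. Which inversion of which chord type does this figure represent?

Intervals of 6/4/3 above the bass form a seventh chord; the bass is the fifth, so this is second inversion.

seventh chord, second inversion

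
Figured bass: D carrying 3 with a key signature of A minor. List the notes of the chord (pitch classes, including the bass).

D, F, A

The written figures 3 are shorthand for 5/3: the 5 is implied.
A third above D in this key is F.
A fifth above D in this key is A.
Together with the bass D, this spells D minor in root position.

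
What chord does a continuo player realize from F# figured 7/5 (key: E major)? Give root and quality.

The figures 7/5 indicate a seventh chord in root position.
In root position the bass is the root, so the root is F#.
The chord tones are F#, A, C#, E, giving F# minor seventh.

F# minor seventh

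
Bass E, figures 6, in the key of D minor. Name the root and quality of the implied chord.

C major

The figures 6 indicate a triad in first inversion.
In first inversion the root lies a sixth above the bass: a sixth above E in D minor is C.
The chord tones are E, G, C, giving C major.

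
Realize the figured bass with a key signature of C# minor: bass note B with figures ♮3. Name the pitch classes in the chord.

The written figures ♮3 are shorthand for 5/3: the 5 is implied.
A third above B in this key is D#, made natural (D) by the ♮ figure.
A fifth above B in this key is F#.
Together with the bass B, this spells B minor in root position.

B, D, F#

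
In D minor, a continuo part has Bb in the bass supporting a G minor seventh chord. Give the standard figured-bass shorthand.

Bb is the third of G minor seventh, so the chord is in first inversion.
A seventh chord in first inversion is figured 6/5/3, conventionally abbreviated 6/5.

6/5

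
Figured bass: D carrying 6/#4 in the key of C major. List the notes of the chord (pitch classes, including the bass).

D, G#, B

A fourth above D in this key is G, raised to G# by the sharp.
A sixth above D in this key is B.
Together with the bass D, this spells G# diminished in second inversion.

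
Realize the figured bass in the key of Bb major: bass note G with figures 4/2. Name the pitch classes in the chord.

G, A, C, Eb

The written figures 4/2 are shorthand for 6/4/2: the 6 is implied.
A second above G in this key is A.
A fourth above G in this key is C.
A sixth above G in this key is Eb.
Together with the bass G, this spells A half-diminished seventh in third inversion.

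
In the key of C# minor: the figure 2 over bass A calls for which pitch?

B

Counting 1 letter step above A lands on B; in C# minor, that letter is B.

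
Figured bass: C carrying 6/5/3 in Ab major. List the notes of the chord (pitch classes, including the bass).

C, Eb, G, Ab

A third above C in this key is Eb.
A fifth above C in this key is G.
A sixth above C in this key is Ab.
Together with the bass C, this spells Ab major seventh in first inversion.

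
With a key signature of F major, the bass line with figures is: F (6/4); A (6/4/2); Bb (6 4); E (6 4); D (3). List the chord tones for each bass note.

F (6/4): F, Bb, D.
A (6/4/2): A, Bb, D, F.
Bb (6/4): Bb, E, G.
E (6/4): E, A, C.
D (5/3): D, F, A.

F, Bb, D | A, Bb, D, F | Bb, E, G | E, A, C | D, F, A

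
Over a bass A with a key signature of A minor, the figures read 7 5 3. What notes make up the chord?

A third above A in this key is C.
A fifth above A in this key is E.
A seventh above A in this key is G.
Together with the bass A, this spells A minor seventh in root position.

A, C, E, G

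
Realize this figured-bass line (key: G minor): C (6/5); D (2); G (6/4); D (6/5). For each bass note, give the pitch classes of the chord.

C, Eb, G, A | D, Eb, G, Bb | G, C, Eb | D, F, A, Bb

C (6/5/3): C, Eb, G, A.
D (6/4/2): D, Eb, G, Bb.
G (6/4): G, C, Eb.
D (6/5/3): D, F, A, Bb.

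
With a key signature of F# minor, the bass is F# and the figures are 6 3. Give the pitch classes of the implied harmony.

A third above F# in this key is A.
A sixth above F# in this key is D.
Together with the bass F#, this spells D major in first inversion.

F#, A, D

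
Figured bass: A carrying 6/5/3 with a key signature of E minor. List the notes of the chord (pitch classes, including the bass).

A, C, E, F#

A third above A in this key is C.
A fifth above A in this key is E.
A sixth above A in this key is F#.
Together with the bass A, this spells F# half-diminished seventh in first inversion.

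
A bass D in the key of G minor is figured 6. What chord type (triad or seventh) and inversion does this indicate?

6 is shorthand for 6/3.
Intervals of 6/3 above the bass form a triad; the bass is the third, so this is first inversion.

triad, first inversion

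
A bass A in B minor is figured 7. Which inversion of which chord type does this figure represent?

7 is shorthand for 7/5/3.
Intervals of 7/5/3 above the bass form a seventh chord; the bass is the root, so this is root position.

seventh chord, root position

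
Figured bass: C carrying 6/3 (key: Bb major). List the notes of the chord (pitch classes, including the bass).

C, Eb, A

A third above C in this key is Eb.
A sixth above C in this key is A.
Together with the bass C, this spells A diminished in first inversion.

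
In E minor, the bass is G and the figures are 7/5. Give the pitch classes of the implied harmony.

The written figures 7/5 are shorthand for 7/5/3: the 3 is implied.
A third above G in this key is B.
A fifth above G in this key is D.
A seventh above G in this key is F#.
Together with the bass G, this spells G major seventh in root position.

G, B, D, F#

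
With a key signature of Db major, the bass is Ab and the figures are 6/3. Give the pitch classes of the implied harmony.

Ab, C, F

A third above Ab in this key is C.
A sixth above Ab in this key is F.
Together with the bass Ab, this spells F minor in first inversion.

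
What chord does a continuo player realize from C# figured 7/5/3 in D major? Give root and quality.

C# half-diminished seventh

The figures 7/5/3 indicate a seventh chord in root position.
In root position the bass is the root, so the root is C#.
The chord tones are C#, E, G, B, giving C# half-diminished seventh.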